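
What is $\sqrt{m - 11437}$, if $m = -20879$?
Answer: $2 i \sqrt{8079} \approx 179.77 i$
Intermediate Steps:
$\sqrt{m - 11437} = \sqrt{-20879 - 11437} = \sqrt{-32316} = 2 i \sqrt{8079}$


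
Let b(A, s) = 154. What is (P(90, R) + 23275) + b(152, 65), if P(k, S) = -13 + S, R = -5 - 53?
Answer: 23358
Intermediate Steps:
R = -58
(P(90, R) + 23275) + b(152, 65) = ((-13 - 58) + 23275) + 154 = (-71 + 23275) + 154 = 23204 + 154 = 23358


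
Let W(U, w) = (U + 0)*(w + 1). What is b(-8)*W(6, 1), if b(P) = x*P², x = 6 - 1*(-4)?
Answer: 7680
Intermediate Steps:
W(U, w) = U*(1 + w)
x = 10 (x = 6 + 4 = 10)
b(P) = 10*P²
b(-8)*W(6, 1) = (10*(-8)²)*(6*(1 + 1)) = (10*64)*(6*2) = 640*12 = 7680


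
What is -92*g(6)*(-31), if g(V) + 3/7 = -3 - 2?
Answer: -108376/7 ≈ -15482.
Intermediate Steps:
g(V) = -38/7 (g(V) = -3/7 + (-3 - 2) = -3/7 - 5 = -38/7)
-92*g(6)*(-31) = -92*(-38/7)*(-31) = (3496/7)*(-31) = -108376/7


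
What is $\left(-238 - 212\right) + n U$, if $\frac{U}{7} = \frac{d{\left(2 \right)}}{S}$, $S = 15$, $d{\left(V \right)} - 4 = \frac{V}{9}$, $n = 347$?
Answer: $\frac{31552}{135} \approx 233.72$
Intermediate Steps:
$d{\left(V \right)} = 4 + \frac{V}{9}$
$U = \frac{266}{135}$ ($U = 7 \frac{4 + \frac{1}{9} \cdot 2}{15} = 7 \left(4 + \frac{2}{9}\right) \frac{1}{15} = 7 \cdot \frac{38}{9} \cdot \frac{1}{15} = 7 \cdot \frac{38}{135} = \frac{266}{135} \approx 1.9704$)
$\left(-238 - 212\right) + n U = \left(-238 - 212\right) + 347 \cdot \frac{266}{135} = \left(-238 - 212\right) + \frac{92302}{135} = -450 + \frac{92302}{135} = \frac{31552}{135}$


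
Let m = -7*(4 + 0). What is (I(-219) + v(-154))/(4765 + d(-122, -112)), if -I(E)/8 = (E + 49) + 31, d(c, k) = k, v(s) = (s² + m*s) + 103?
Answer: 29243/4653 ≈ 6.2848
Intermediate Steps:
m = -28 (m = -7*4 = -28)
v(s) = 103 + s² - 28*s (v(s) = (s² - 28*s) + 103 = 103 + s² - 28*s)
I(E) = -640 - 8*E (I(E) = -8*((E + 49) + 31) = -8*((49 + E) + 31) = -8*(80 + E) = -640 - 8*E)
(I(-219) + v(-154))/(4765 + d(-122, -112)) = ((-640 - 8*(-219)) + (103 + (-154)² - 28*(-154)))/(4765 - 112) = ((-640 + 1752) + (103 + 23716 + 4312))/4653 = (1112 + 28131)*(1/4653) = 29243*(1/4653) = 29243/4653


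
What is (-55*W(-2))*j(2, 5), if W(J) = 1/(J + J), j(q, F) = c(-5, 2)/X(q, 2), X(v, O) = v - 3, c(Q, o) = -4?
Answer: 55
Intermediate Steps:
X(v, O) = -3 + v
j(q, F) = -4/(-3 + q)
W(J) = 1/(2*J)
(-55*W(-2))*j(2, 5) = (-55/(2*(-2)))*(-4/(-3 + 2)) = (-55*(-1)/(2*2))*(-4/(-1)) = (-55*(-1/4))*(-4*(-1)) = (55/4)*4 = 55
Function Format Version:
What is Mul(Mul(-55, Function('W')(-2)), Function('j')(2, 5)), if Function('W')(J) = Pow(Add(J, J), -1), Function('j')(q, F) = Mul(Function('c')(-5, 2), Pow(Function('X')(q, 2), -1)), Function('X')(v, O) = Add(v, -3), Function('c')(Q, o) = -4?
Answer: 55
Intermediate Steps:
Function('X')(v, O) = Add(-3, v)
Function('j')(q, F) = Mul(-4, Pow(Add(-3, q), -1))
Function('W')(J) = Mul(Rational(1, 2), Pow(J, -1)) (Function('W')(J) = Pow(Mul(2, J), -1) = Mul(Rational(1, 2), Pow(J, -1)))
Mul(Mul(-55, Function('W')(-2)), Function('j')(2, 5)) = Mul(Mul(-55, Mul(Rational(1, 2), Pow(-2, -1))), Mul(-4, Pow(Add(-3, 2), -1))) = Mul(Mul(-55, Mul(Rational(1, 2), Rational(-1, 2))), Mul(-4, Pow(-1, -1))) = Mul(Mul(-55, Rational(-1, 4)), Mul(-4, -1)) = Mul(Rational(55, 4), 4) = 55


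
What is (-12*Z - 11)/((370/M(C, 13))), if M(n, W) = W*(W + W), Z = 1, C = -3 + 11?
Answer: -3887/185 ≈ -21.011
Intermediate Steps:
C = 8
M(n, W) = 2*W**2 (M(n, W) = W*(2*W) = 2*W**2)
(-12*Z - 11)/((370/M(C, 13))) = (-12*1 - 11)/((370/((2*13**2)))) = (-12 - 11)/((370/((2*169)))) = -23/(370/338) = -23/(370*(1/338)) = -23/185/169 = -23*169/185 = -3887/185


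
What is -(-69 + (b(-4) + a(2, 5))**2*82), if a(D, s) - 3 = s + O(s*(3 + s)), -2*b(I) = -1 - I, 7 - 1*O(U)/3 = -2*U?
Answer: -11735087/2 ≈ -5.8675e+6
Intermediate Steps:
O(U) = 21 + 6*U (O(U) = 21 - (-6)*U = 21 + 6*U)
b(I) = 1/2 + I/2 (b(I) = -(-1 - I)/2 = 1/2 + I/2)
a(D, s) = 24 + s + 6*s*(3 + s) (a(D, s) = 3 + (s + (21 + 6*(s*(3 + s)))) = 3 + (s + (21 + 6*s*(3 + s))) = 3 + (21 + s + 6*s*(3 + s)) = 24 + s + 6*s*(3 + s))
-(-69 + (b(-4) + a(2, 5))**2*82) = -(-69 + ((1/2 + (1/2)*(-4)) + (24 + 5 + 6*5*(3 + 5)))**2*82) = -(-69 + ((1/2 - 2) + (24 + 5 + 6*5*8))**2*82) = -(-69 + (-3/2 + (24 + 5 + 240))**2*82) = -(-69 + (-3/2 + 269)**2*82) = -(-69 + (535/2)**2*82) = -(-69 + (286225/4)*82) = -(-69 + 11735225/2) = -1*11735087/2 = -11735087/2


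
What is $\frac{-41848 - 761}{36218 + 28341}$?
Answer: $- \frac{42609}{64559} \approx -0.66$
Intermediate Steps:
$\frac{-41848 - 761}{36218 + 28341} = - \frac{42609}{64559}$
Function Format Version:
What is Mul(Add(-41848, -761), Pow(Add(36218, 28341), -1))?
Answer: Rational(-42609, 64559) ≈ -0.66000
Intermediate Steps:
Mul(Add(-41848, -761), Pow(Add(36218, 28341), -1)) = Mul(-42609, Pow(64559, -1)) = Mul(-42609, Rational(1, 64559)) = Rational(-42609, 64559)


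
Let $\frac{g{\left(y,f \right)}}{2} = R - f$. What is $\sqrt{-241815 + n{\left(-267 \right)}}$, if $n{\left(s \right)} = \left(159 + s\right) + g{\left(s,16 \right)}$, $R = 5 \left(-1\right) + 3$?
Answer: $i \sqrt{241959} \approx 491.89 i$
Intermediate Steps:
$R = -2$ ($R = -5 + 3 = -2$)
$g{\left(y,f \right)} = -4 - 2 f$ ($g{\left(y,f \right)} = 2 \left(-2 - f\right) = -4 - 2 f$)
$n{\left(s \right)} = 123 + s$ ($n{\left(s \right)} = \left(159 + s\right) - 36 = 123 + s$)
$\sqrt{-241815 + n{\left(-267 \right)}} = \sqrt{-241815 + \left(123 - 267\right)} = \sqrt{-241815 - 144} = \sqrt{-241959} = i \sqrt{241959}$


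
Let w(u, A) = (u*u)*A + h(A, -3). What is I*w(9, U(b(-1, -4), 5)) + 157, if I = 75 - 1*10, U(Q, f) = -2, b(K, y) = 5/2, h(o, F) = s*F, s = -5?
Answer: -9398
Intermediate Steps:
h(o, F) = -5*F
b(K, y) = 5/2 (b(K, y) = 5*(½) = 5/2)
w(u, A) = 15 + A*u² (w(u, A) = (u*u)*A - 5*(-3) = u²*A + 15 = A*u² + 15 = 15 + A*u²)
I = 65 (I = 75 - 10 = 65)
I*w(9, U(b(-1, -4), 5)) + 157 = 65*(15 - 2*9²) + 157 = 65*(15 - 2*81) + 157 = 65*(15 - 162) + 157 = 65*(-147) + 157 = -9555 + 157 = -9398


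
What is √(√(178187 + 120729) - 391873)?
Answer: √(-391873 + 2*√74729) ≈ 625.56*I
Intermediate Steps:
√(√(178187 + 120729) - 391873) = √(√298916 - 391873) = √(2*√74729 - 391873) = √(-391873 + 2*√74729)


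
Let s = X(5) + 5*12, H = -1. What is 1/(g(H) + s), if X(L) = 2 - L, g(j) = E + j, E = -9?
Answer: 1/47 ≈ 0.021277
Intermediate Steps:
g(j) = -9 + j
s = 57 (s = (2 - 1*5) + 5*12 = (2 - 5) + 60 = -3 + 60 = 57)
1/(g(H) + s) = 1/((-9 - 1) + 57) = 1/(-10 + 57) = 1/47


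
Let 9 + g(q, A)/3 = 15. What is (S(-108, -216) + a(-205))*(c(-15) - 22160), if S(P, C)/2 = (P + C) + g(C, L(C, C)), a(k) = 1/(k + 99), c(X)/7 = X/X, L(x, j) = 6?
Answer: 1437131569/106 ≈ 1.3558e+7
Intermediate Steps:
c(X) = 7 (c(X) = 7*(X/X) = 7*1 = 7)
g(q, A) = 18 (g(q, A) = -27 + 3*15 = -27 + 45 = 18)
a(k) = 1/(99 + k)
S(P, C) = 36 + 2*C + 2*P (S(P, C) = 2*((P + C) + 18) = 2*((C + P) + 18) = 2*(18 + C + P) = 36 + 2*C + 2*P)
(S(-108, -216) + a(-205))*(c(-15) - 22160) = ((36 + 2*(-216) + 2*(-108)) + 1/(99 - 205))*(7 - 22160) = ((36 - 432 - 216) + 1/(-106))*(-22153) = (-612 - 1/106)*(-22153) = -64873/106*(-22153) = 1437131569/106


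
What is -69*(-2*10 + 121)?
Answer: -6969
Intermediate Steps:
-69*(-2*10 + 121) = -69*(-20 + 121) = -69*101 = -6969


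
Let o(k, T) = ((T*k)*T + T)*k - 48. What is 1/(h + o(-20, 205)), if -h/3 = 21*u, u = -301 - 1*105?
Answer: 1/16831430 ≈ 5.9413e-8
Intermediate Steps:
u = -406 (u = -301 - 105 = -406)
h = 25578 (h = -63*(-406) = -3*(-8526) = 25578)
o(k, T) = -48 + k*(T + k*T**2) (o(k, T) = (k*T**2 + T)*k - 48 = (T + k*T**2)*k - 48 = k*(T + k*T**2) - 48 = -48 + k*(T + k*T**2))
1/(h + o(-20, 205)) = 1/(25578 + (-48 + 205*(-20) + 205**2*(-20)**2)) = 1/(25578 + (-48 - 4100 + 42025*400)) = 1/(25578 + (-48 - 4100 + 16810000)) = 1/(25578 + 16805852) = 1/16831430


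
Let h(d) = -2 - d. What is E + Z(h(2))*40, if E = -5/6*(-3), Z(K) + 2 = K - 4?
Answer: -795/2 ≈ -397.50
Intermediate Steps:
Z(K) = -6 + K (Z(K) = -2 + (K - 4) = -2 + (-4 + K) = -6 + K)
E = 5/2 (E = -5*⅙*(-3) = -⅚*(-3) = 5/2 ≈ 2.5000)
E + Z(h(2))*40 = 5/2 + (-6 + (-2 - 1*2))*40 = 5/2 + (-6 + (-2 - 2))*40 = 5/2 + (-6 - 4)*40 = 5/2 - 10*40 = 5/2 - 400 = -795/2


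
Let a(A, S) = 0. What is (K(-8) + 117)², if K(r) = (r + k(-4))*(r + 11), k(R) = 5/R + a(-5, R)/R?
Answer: 127449/16 ≈ 7965.6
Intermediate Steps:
k(R) = 5/R (k(R) = 5/R + 0/R = 5/R + 0 = 5/R)
K(r) = (11 + r)*(-5/4 + r) (K(r) = (r + 5/(-4))*(r + 11) = (r + 5*(-¼))*(11 + r) = (r - 5/4)*(11 + r) = (-5/4 + r)*(11 + r) = (11 + r)*(-5/4 + r))
(K(-8) + 117)² = ((-55/4 + (-8)² + (39/4)*(-8)) + 117)² = ((-55/4 + 64 - 78) + 117)² = (-111/4 + 117)² = (357/4)² = 127449/16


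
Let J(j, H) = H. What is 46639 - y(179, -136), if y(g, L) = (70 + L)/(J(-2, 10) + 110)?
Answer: 932791/20 ≈ 46640.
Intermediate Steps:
y(g, L) = 7/12 + L/120 (y(g, L) = (70 + L)/(10 + 110) = (70 + L)/120 = (70 + L)*(1/120) = 7/12 + L/120)
46639 - y(179, -136) = 46639 - (7/12 + (1/120)*(-136)) = 46639 - (7/12 - 17/15) = 46639 - 1*(-11/20) = 46639 + 11/20 = 932791/20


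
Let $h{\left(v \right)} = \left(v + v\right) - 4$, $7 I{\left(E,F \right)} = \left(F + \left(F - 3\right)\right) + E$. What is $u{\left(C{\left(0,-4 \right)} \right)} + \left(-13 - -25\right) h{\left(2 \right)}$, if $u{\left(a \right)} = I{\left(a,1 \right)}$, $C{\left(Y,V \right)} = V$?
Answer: $- \frac{5}{7} \approx -0.71429$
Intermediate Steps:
$I{\left(E,F \right)} = - \frac{3}{7} + \frac{E}{7} + \frac{2 F}{7}$ ($I{\left(E,F \right)} = \frac{\left(F + \left(F - 3\right)\right) + E}{7} = \frac{\left(F + \left(-3 + F\right)\right) + E}{7} = \frac{\left(-3 + 2 F\right) + E}{7} = \frac{-3 + E + 2 F}{7} = - \frac{3}{7} + \frac{E}{7} + \frac{2 F}{7}$)
$h{\left(v \right)} = -4 + 2 v$ ($h{\left(v \right)} = 2 v - 4 = -4 + 2 v$)
$u{\left(a \right)} = - \frac{1}{7} + \frac{a}{7}$ ($u{\left(a \right)} = - \frac{3}{7} + \frac{a}{7} + \frac{2}{7} \cdot 1 = - \frac{3}{7} + \frac{a}{7} + \frac{2}{7} = - \frac{1}{7} + \frac{a}{7}$)
$u{\left(C{\left(0,-4 \right)} \right)} + \left(-13 - -25\right) h{\left(2 \right)} = \left(- \frac{1}{7} + \frac{1}{7} \left(-4\right)\right) + \left(-13 - -25\right) \left(-4 + 2 \cdot 2\right) = \left(- \frac{1}{7} - \frac{4}{7}\right) + \left(-13 + 25\right) \left(-4 + 4\right) = - \frac{5}{7} + 12 \cdot 0 = - \frac{5}{7} + 0 = - \frac{5}{7}$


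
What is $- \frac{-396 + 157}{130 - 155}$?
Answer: $- \frac{239}{25} \approx -9.56$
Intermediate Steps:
$- \frac{-396 + 157}{130 - 155} = - \frac{-239}{-25} = - \frac{\left(-239\right) \left(-1\right)}{25} = \left(-1\right) \frac{239}{25} = - \frac{239}{25}$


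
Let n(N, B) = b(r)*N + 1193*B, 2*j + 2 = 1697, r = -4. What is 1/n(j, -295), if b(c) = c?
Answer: -1/355325 ≈ -2.8143e-6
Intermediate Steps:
j = 1695/2 (j = -1 + (1/2)*1697 = -1 + 1697/2 = 1695/2 ≈ 847.50)
n(N, B) = -4*N + 1193*B
1/n(j, -295) = 1/(-4*1695/2 + 1193*(-295)) = 1/(-3390 - 351935) = 1/(-355325) = -1/355325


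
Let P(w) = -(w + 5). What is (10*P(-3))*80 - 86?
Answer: -1686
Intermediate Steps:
P(w) = -5 - w (P(w) = -(5 + w) = -5 - w)
(10*P(-3))*80 - 86 = (10*(-5 - 1*(-3)))*80 - 86 = (10*(-5 + 3))*80 - 86 = (10*(-2))*80 - 86 = -20*80 - 86 = -1600 - 86 = -1686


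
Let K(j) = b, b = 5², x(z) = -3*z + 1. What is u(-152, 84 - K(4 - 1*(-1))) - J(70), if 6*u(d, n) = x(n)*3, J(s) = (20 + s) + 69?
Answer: -247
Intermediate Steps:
x(z) = 1 - 3*z
b = 25
K(j) = 25
J(s) = 89 + s
u(d, n) = ½ - 3*n/2 (u(d, n) = ((1 - 3*n)*3)/6 = (3 - 9*n)/6 = ½ - 3*n/2)
u(-152, 84 - K(4 - 1*(-1))) - J(70) = (½ - 3*(84 - 1*25)/2) - (89 + 70) = (½ - 3*(84 - 25)/2) - 1*159 = (½ - 3/2*59) - 159 = (½ - 177/2) - 159 = -88 - 159 = -247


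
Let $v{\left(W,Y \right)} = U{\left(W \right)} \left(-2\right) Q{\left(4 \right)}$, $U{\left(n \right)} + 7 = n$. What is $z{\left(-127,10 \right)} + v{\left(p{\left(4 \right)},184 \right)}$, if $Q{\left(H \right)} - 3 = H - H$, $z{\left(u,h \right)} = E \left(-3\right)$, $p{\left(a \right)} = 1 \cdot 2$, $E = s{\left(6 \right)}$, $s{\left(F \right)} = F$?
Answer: $12$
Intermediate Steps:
$E = 6$
$U{\left(n \right)} = -7 + n$
$p{\left(a \right)} = 2$
$z{\left(u,h \right)} = -18$ ($z{\left(u,h \right)} = 6 \left(-3\right) = -18$)
$Q{\left(H \right)} = 3$ ($Q{\left(H \right)} = 3 + \left(H - H\right) = 3 + 0 = 3$)
$v{\left(W,Y \right)} = 42 - 6 W$ ($v{\left(W,Y \right)} = \left(-7 + W\right) \left(-2\right) 3 = \left(14 - 2 W\right) 3 = 42 - 6 W$)
$z{\left(-127,10 \right)} + v{\left(p{\left(4 \right)},184 \right)} = -18 + \left(42 - 12\right) = -18 + 30 = 12$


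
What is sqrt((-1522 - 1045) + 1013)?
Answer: I*sqrt(1554) ≈ 39.421*I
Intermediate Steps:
sqrt((-1522 - 1045) + 1013) = sqrt(-2567 + 1013) = sqrt(-1554) = I*sqrt(1554)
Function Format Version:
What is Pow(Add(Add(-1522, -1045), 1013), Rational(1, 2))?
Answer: Mul(I, Pow(1554, Rational(1, 2))) ≈ Mul(39.421, I)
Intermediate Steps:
Pow(Add(Add(-1522, -1045), 1013), Rational(1, 2)) = Pow(Add(-2567, 1013), Rational(1, 2)) = Pow(-1554, Rational(1, 2)) = Mul(I, Pow(1554, Rational(1, 2)))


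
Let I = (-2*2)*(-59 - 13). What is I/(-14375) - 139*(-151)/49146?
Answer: 287562827/706473750 ≈ 0.40704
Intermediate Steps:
I = 288 (I = -4*(-72) = 288)
I/(-14375) - 139*(-151)/49146 = 288/(-14375) - 139*(-151)/49146 = 288*(-1/14375) + 20989*(1/49146) = -288/14375 + 20989/49146 = 287562827/706473750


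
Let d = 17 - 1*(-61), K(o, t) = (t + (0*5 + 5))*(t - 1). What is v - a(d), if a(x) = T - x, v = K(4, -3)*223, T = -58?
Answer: -1648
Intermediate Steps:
K(o, t) = (-1 + t)*(5 + t) (K(o, t) = (t + (0 + 5))*(-1 + t) = (t + 5)*(-1 + t) = (5 + t)*(-1 + t) = (-1 + t)*(5 + t))
v = -1784 (v = (-5 + (-3)**2 + 4*(-3))*223 = (-5 + 9 - 12)*223 = -8*223 = -1784)
d = 78 (d = 17 + 61 = 78)
a(x) = -58 - x
v - a(d) = -1784 - (-58 - 1*78) = -1784 - (-58 - 78) = -1784 - 1*(-136) = -1784 + 136 = -1648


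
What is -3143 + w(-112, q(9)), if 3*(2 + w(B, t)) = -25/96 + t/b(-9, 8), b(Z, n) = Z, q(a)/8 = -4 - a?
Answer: -2714027/864 ≈ -3141.2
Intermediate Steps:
q(a) = -32 - 8*a (q(a) = 8*(-4 - a) = -32 - 8*a)
w(B, t) = -601/288 - t/27 (w(B, t) = -2 + (-25/96 + t/(-9))/3 = -2 + (-25*1/96 + t*(-⅑))/3 = -2 + (-25/96 - t/9)/3 = -2 + (-25/288 - t/27) = -601/288 - t/27)
-3143 + w(-112, q(9)) = -3143 + (-601/288 - (-32 - 8*9)/27) = -3143 + (-601/288 - (-32 - 72)/27) = -3143 + (-601/288 - 1/27*(-104)) = -3143 + (-601/288 + 104/27) = -3143 + 1525/864 = -2714027/864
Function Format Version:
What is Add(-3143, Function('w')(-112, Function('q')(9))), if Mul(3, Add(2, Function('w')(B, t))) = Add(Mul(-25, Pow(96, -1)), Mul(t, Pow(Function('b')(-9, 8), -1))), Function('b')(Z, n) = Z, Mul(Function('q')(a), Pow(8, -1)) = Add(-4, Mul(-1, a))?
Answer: Rational(-2714027, 864) ≈ -3141.2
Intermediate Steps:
Function('q')(a) = Add(-32, Mul(-8, a)) (Function('q')(a) = Mul(8, Add(-4, Mul(-1, a))) = Add(-32, Mul(-8, a)))
Function('w')(B, t) = Add(Rational(-601, 288), Mul(Rational(-1, 27), t)) (Function('w')(B, t) = Add(-2, Mul(Rational(1, 3), Add(Mul(-25, Pow(96, -1)), Mul(t, Pow(-9, -1))))) = Add(-2, Mul(Rational(1, 3), Add(Mul(-25, Rational(1, 96)), Mul(t, Rational(-1, 9))))) = Add(-2, Mul(Rational(1, 3), Add(Rational(-25, 96), Mul(Rational(-1, 9), t)))) = Add(-2, Add(Rational(-25, 288), Mul(Rational(-1, 27), t))) = Add(Rational(-601, 288), Mul(Rational(-1, 27), t)))
Add(-3143, Function('w')(-112, Function('q')(9))) = Add(-3143, Add(Rational(-601, 288), Mul(Rational(-1, 27), Add(-32, Mul(-8, 9))))) = Add(-3143, Add(Rational(-601, 288), Mul(Rational(-1, 27), Add(-32, -72)))) = Add(-3143, Add(Rational(-601, 288), Mul(Rational(-1, 27), -104))) = Add(-3143, Add(Rational(-601, 288), Rational(104, 27))) = Add(-3143, Rational(1525, 864)) = Rational(-2714027, 864)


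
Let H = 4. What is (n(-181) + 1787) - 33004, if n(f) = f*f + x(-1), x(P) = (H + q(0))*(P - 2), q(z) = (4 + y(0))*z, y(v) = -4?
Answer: 1532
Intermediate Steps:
q(z) = 0 (q(z) = (4 - 4)*z = 0*z = 0)
x(P) = -8 + 4*P (x(P) = (4 + 0)*(P - 2) = 4*(-2 + P) = -8 + 4*P)
n(f) = -12 + f² (n(f) = f*f + (-8 + 4*(-1)) = f² + (-8 - 4) = f² - 12 = -12 + f²)
(n(-181) + 1787) - 33004 = ((-12 + (-181)²) + 1787) - 33004 = ((-12 + 32761) + 1787) - 33004 = (32749 + 1787) - 33004 = 34536 - 33004 = 1532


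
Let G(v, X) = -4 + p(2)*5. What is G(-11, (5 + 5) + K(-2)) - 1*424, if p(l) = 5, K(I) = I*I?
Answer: -403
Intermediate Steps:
K(I) = I**2
G(v, X) = 21 (G(v, X) = -4 + 5*5 = -4 + 25 = 21)
G(-11, (5 + 5) + K(-2)) - 1*424 = 21 - 1*424 = 21 - 424 = -403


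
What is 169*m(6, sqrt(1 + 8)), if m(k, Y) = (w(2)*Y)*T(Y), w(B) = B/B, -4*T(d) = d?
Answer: -1521/4 ≈ -380.25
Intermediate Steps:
T(d) = -d/4
w(B) = 1
m(k, Y) = -Y**2/4 (m(k, Y) = (1*Y)*(-Y/4) = Y*(-Y/4) = -Y**2/4)
169*m(6, sqrt(1 + 8)) = 169*(-(sqrt(1 + 8))**2/4) = 169*(-(sqrt(9))**2/4) = 169*(-1/4*3**2) = 169*(-1/4*9) = 169*(-9/4) = -1521/4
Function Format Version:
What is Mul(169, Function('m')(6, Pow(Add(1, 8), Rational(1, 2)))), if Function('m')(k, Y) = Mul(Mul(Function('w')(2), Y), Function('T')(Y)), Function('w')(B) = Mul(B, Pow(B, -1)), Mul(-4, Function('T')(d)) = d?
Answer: Rational(-1521, 4) ≈ -380.25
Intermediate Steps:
Function('T')(d) = Mul(Rational(-1, 4), d)
Function('w')(B) = 1
Function('m')(k, Y) = Mul(Rational(-1, 4), Pow(Y, 2)) (Function('m')(k, Y) = Mul(Mul(1, Y), Mul(Rational(-1, 4), Y)) = Mul(Y, Mul(Rational(-1, 4), Y)) = Mul(Rational(-1, 4), Pow(Y, 2)))
Mul(169, Function('m')(6, Pow(Add(1, 8), Rational(1, 2)))) = Mul(169, Mul(Rational(-1, 4), Pow(Pow(Add(1, 8), Rational(1, 2)), 2))) = Mul(169, Mul(Rational(-1, 4), Pow(Pow(9, Rational(1, 2)), 2))) = Mul(169, Mul(Rational(-1, 4), Pow(3, 2))) = Mul(169, Mul(Rational(-1, 4), 9)) = Mul(169, Rational(-9, 4)) = Rational(-1521, 4)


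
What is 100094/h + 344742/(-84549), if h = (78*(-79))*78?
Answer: -29026377253/6772882194 ≈ -4.2857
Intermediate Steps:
h = -480636 (h = -6162*78 = -480636)
100094/h + 344742/(-84549) = 100094/(-480636) + 344742/(-84549) = 100094*(-1/480636) + 344742*(-1/84549) = -50047/240318 - 114914/28183 = -29026377253/6772882194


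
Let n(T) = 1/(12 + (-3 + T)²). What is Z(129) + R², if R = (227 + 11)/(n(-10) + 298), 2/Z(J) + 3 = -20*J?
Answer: 4787490647530/7515020807343 ≈ 0.63706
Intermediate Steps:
Z(J) = 2/(-3 - 20*J)
R = 43078/53939 (R = (227 + 11)/(1/(12 + (-3 - 10)²) + 298) = 238/(1/(12 + (-13)²) + 298) = 238/(1/(12 + 169) + 298) = 238/(1/181 + 298) = 238/(53939/181) = 238*(181/53939) = 43078/53939 ≈ 0.79864)
Z(129) + R² = -2/(3 + 20*129) + (43078/53939)² = -2/(3 + 2580) + 1855714084/2909415721 = -2/2583 + 1855714084/2909415721 = 4787490647530/7515020807343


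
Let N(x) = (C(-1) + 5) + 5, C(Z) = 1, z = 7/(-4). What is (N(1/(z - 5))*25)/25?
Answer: 11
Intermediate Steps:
z = -7/4 (z = 7*(-¼) = -7/4 ≈ -1.7500)
N(x) = 11 (N(x) = (1 + 5) + 5 = 6 + 5 = 11)
(N(1/(z - 5))*25)/25 = (11*25)/25 = 275*(1/25) = 11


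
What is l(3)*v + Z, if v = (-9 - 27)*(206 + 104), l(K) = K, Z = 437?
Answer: -33043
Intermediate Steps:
v = -11160 (v = -36*310 = -11160)
l(3)*v + Z = 3*(-11160) + 437 = -33480 + 437 = -33043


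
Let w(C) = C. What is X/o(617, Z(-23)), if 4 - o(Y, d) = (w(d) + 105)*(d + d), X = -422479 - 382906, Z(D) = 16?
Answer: 805385/3868 ≈ 208.22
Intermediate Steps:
X = -805385
o(Y, d) = 4 - 2*d*(105 + d) (o(Y, d) = 4 - (d + 105)*(d + d) = 4 - (105 + d)*2*d = 4 - 2*d*(105 + d))
X/o(617, Z(-23)) = -805385/(4 - 210*16 - 2*16**2) = -805385/(4 - 3360 - 2*256) = -805385/(4 - 3360 - 512) = -805385/(-3868) = -805385*(-1/3868) = 805385/3868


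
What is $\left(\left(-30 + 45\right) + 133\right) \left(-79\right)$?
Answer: $-11692$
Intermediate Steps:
$\left(\left(-30 + 45\right) + 133\right) \left(-79\right) = \left(15 + 133\right) \left(-79\right) = 148 \left(-79\right) = -11692$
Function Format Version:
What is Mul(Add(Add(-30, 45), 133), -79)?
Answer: -11692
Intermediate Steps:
Mul(Add(Add(-30, 45), 133), -79) = Mul(Add(15, 133), -79) = Mul(148, -79) = -11692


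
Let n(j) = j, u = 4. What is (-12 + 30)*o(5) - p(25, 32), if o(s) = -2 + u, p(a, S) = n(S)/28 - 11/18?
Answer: 4469/126 ≈ 35.468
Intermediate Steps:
p(a, S) = -11/18 + S/28 (p(a, S) = S/28 - 11/18 = -11/18 + S/28)
o(s) = 2 (o(s) = -2 + 4 = 2)
(-12 + 30)*o(5) - p(25, 32) = (-12 + 30)*2 - (-11/18 + (1/28)*32) = 18*2 - (-11/18 + 8/7) = 36 - 1*67/126 = 36 - 67/126 = 4469/126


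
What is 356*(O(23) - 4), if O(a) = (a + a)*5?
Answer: 80456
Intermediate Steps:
O(a) = 10*a (O(a) = (2*a)*5 = 10*a)
356*(O(23) - 4) = 356*(10*23 - 4) = 356*(230 - 4) = 356*226 = 80456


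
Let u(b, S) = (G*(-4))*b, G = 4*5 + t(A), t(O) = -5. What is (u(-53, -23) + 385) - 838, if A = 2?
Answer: 2727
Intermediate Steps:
G = 15 (G = 4*5 - 5 = 20 - 5 = 15)
u(b, S) = -60*b (u(b, S) = (15*(-4))*b = -60*b)
(u(-53, -23) + 385) - 838 = (-60*(-53) + 385) - 838 = (3180 + 385) - 838 = 3565 - 838 = 2727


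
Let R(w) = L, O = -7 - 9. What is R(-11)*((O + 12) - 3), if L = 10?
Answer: -70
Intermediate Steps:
O = -16
R(w) = 10
R(-11)*((O + 12) - 3) = 10*((-16 + 12) - 3) = 10*(-4 - 3) = 10*(-7) = -70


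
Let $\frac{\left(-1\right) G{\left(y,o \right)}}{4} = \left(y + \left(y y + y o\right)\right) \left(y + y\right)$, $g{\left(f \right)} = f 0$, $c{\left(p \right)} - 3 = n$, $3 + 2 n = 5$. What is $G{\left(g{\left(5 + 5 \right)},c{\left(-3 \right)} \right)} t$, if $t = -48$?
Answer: $0$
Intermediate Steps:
$n = 1$ ($n = - \frac{3}{2} + \frac{1}{2} \cdot 5 = - \frac{3}{2} + \frac{5}{2} = 1$)
$c{\left(p \right)} = 4$ ($c{\left(p \right)} = 3 + 1 = 4$)
$g{\left(f \right)} = 0$
$G{\left(y,o \right)} = - 8 y \left(y + y^{2} + o y\right)$ ($G{\left(y,o \right)} = - 4 \left(y + \left(y y + y o\right)\right) \left(y + y\right) = - 4 \left(y + \left(y^{2} + o y\right)\right) 2 y = - 4 \left(y + y^{2} + o y\right) 2 y = - 4 \cdot 2 y \left(y + y^{2} + o y\right) = - 8 y \left(y + y^{2} + o y\right)$)
$G{\left(g{\left(5 + 5 \right)},c{\left(-3 \right)} \right)} t = 8 \cdot 0^{2} \left(-1 - 4 - 0\right) \left(-48\right) = 8 \cdot 0 \left(-1 - 4 + 0\right) \left(-48\right) = 8 \cdot 0 \left(-5\right) \left(-48\right) = 0 \left(-48\right) = 0$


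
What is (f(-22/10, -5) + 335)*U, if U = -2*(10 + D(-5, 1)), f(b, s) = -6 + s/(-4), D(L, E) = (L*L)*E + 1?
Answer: -23778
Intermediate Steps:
D(L, E) = 1 + E*L² (D(L, E) = L²*E + 1 = E*L² + 1 = 1 + E*L²)
f(b, s) = -6 - s/4 (f(b, s) = -6 + s*(-¼) = -6 - s/4)
U = -72 (U = -2*(10 + (1 + 1*(-5)²)) = -2*(10 + (1 + 1*25)) = -2*(10 + (1 + 25)) = -2*(10 + 26) = -2*36 = -72)
(f(-22/10, -5) + 335)*U = ((-6 - ¼*(-5)) + 335)*(-72) = ((-6 + 5/4) + 335)*(-72) = (-19/4 + 335)*(-72) = (1321/4)*(-72) = -23778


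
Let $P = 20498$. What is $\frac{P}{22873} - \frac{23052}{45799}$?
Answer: $\frac{411519506}{1047560527} \approx 0.39284$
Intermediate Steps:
$\frac{P}{22873} - \frac{23052}{45799} = \frac{20498}{22873} - \frac{23052}{45799} = \frac{411519506}{1047560527}$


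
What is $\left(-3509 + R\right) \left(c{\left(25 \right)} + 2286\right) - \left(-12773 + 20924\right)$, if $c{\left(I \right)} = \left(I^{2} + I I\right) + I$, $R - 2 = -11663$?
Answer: $-54028521$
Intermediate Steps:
$R = -11661$ ($R = 2 - 11663 = -11661$)
$c{\left(I \right)} = I + 2 I^{2}$ ($c{\left(I \right)} = \left(I^{2} + I^{2}\right) + I = 2 I^{2} + I = I + 2 I^{2}$)
$\left(-3509 + R\right) \left(c{\left(25 \right)} + 2286\right) - \left(-12773 + 20924\right) = \left(-3509 - 11661\right) \left(25 \left(1 + 2 \cdot 25\right) + 2286\right) - \left(-12773 + 20924\right) = - 15170 \left(25 \left(1 + 50\right) + 2286\right) - 8151 = - 15170 \left(25 \cdot 51 + 2286\right) - 8151 = - 15170 \left(1275 + 2286\right) - 8151 = \left(-15170\right) 3561 - 8151 = -54020370 - 8151 = -54028521$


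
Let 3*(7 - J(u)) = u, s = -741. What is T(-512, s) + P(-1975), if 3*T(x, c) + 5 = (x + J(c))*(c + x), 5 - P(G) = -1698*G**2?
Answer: 19870107034/3 ≈ 6.6234e+9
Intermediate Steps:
J(u) = 7 - u/3
P(G) = 5 + 1698*G**2 (P(G) = 5 - (-1698)*G**2 = 5 + 1698*G**2)
T(x, c) = -5/3 + (c + x)*(7 + x - c/3)/3 (T(x, c) = -5/3 + ((x + (7 - c/3))*(c + x))/3 = -5/3 + ((7 + x - c/3)*(c + x))/3 = -5/3 + ((c + x)*(7 + x - c/3))/3 = -5/3 + (c + x)*(7 + x - c/3)/3)
T(-512, s) + P(-1975) = (-5/3 + (1/3)*(-512)**2 - 1/9*(-741)*(-21 - 741) - 1/9*(-512)*(-21 - 741) + (1/3)*(-741)*(-512)) + (5 + 1698*(-1975)**2) = (-5/3 + (1/3)*262144 - 1/9*(-741)*(-762) - 1/9*(-512)*(-762) + 126464) + (5 + 1698*3900625) = (-5/3 + 262144/3 - 62738 - 130048/3 + 126464) + (5 + 6623261250) = 323269/3 + 6623261255 = 19870107034/3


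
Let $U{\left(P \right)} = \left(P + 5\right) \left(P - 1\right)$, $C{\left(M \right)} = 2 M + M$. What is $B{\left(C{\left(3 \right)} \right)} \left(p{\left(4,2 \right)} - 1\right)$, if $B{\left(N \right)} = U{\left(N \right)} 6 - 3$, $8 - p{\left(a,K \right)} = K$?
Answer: $3345$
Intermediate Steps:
$p{\left(a,K \right)} = 8 - K$
$C{\left(M \right)} = 3 M$
$U{\left(P \right)} = \left(-1 + P\right) \left(5 + P\right)$ ($U{\left(P \right)} = \left(5 + P\right) \left(-1 + P\right) = \left(-1 + P\right) \left(5 + P\right)$)
$B{\left(N \right)} = -33 + 6 N^{2} + 24 N$ ($B{\left(N \right)} = \left(-5 + N^{2} + 4 N\right) 6 - 3 = \left(-30 + 6 N^{2} + 24 N\right) - 3 = -33 + 6 N^{2} + 24 N$)
$B{\left(C{\left(3 \right)} \right)} \left(p{\left(4,2 \right)} - 1\right) = \left(-33 + 6 \left(3 \cdot 3\right)^{2} + 24 \cdot 3 \cdot 3\right) \left(\left(8 - 2\right) - 1\right) = \left(-33 + 6 \cdot 9^{2} + 24 \cdot 9\right) \left(\left(8 - 2\right) - 1\right) = \left(-33 + 6 \cdot 81 + 216\right) \left(6 - 1\right) = \left(-33 + 486 + 216\right) 5 = 669 \cdot 5 = 3345$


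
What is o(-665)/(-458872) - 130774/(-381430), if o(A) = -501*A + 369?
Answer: -2400405239/6250983820 ≈ -0.38400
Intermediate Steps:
o(A) = 369 - 501*A
o(-665)/(-458872) - 130774/(-381430) = (369 - 501*(-665))/(-458872) - 130774/(-381430) = (369 + 333165)*(-1/458872) - 130774*(-1/381430) = 333534*(-1/458872) + 9341/27245 = -166767/229436 + 9341/27245 = -2400405239/6250983820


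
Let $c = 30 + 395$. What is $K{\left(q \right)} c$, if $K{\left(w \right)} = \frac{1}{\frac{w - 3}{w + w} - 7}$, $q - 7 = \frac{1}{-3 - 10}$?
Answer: $- \frac{25500}{403} \approx -63.275$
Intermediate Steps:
$q = \frac{90}{13}$ ($q = 7 + \frac{1}{-3 - 10} = 7 + \frac{1}{-13} = 7 - \frac{1}{13} = \frac{90}{13} \approx 6.9231$)
$K{\left(w \right)} = \frac{1}{-7 + \frac{-3 + w}{2 w}}$ ($K{\left(w \right)} = \frac{1}{\frac{-3 + w}{2 w} - 7} = \frac{1}{-7 + \frac{-3 + w}{2 w}}$)
$c = 425$
$K{\left(q \right)} c = \left(-2\right) \frac{90}{13} \frac{1}{3 + 13 \cdot \frac{90}{13}} \cdot 425 = \left(-2\right) \frac{90}{13} \frac{1}{3 + 90} \cdot 425 = \left(-2\right) \frac{90}{13} \cdot \frac{1}{93} \cdot 425 = \left(- \frac{60}{403}\right) 425 = - \frac{25500}{403}$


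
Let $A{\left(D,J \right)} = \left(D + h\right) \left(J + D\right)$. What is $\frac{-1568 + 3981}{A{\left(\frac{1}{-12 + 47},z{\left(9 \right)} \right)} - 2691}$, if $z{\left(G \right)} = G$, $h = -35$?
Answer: $- \frac{2955925}{3683259} \approx -0.80253$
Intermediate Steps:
$A{\left(D,J \right)} = \left(-35 + D\right) \left(D + J\right)$ ($A{\left(D,J \right)} = \left(D - 35\right) \left(J + D\right) = \left(-35 + D\right) \left(D + J\right)$)
$\frac{-1568 + 3981}{A{\left(\frac{1}{-12 + 47},z{\left(9 \right)} \right)} - 2691} = \frac{-1568 + 3981}{\left(\left(\frac{1}{-12 + 47}\right)^{2} - \frac{35}{-12 + 47} - 315 + \frac{1}{-12 + 47} \cdot 9\right) - 2691} = \frac{2413}{\left(\left(\frac{1}{35}\right)^{2} - \frac{35}{35} - 315 + \frac{1}{35} \cdot 9\right) - 2691} = \frac{2413}{\left(\left(\frac{1}{35}\right)^{2} - 1 - 315 + \frac{1}{35} \cdot 9\right) - 2691} = \frac{2413}{\left(\frac{1}{1225} - 1 - 315 + \frac{9}{35}\right) - 2691} = \frac{2413}{- \frac{386784}{1225} - 2691} = \frac{2413}{- \frac{3683259}{1225}} = 2413 \left(- \frac{1225}{3683259}\right) = - \frac{2955925}{3683259}$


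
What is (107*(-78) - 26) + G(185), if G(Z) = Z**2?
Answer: 25853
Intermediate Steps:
(107*(-78) - 26) + G(185) = (107*(-78) - 26) + 185**2 = (-8346 - 26) + 34225 = -8372 + 34225 = 25853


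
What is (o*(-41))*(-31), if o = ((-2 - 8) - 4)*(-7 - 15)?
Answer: 391468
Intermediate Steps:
o = 308 (o = (-10 - 4)*(-22) = -14*(-22) = 308)
(o*(-41))*(-31) = (308*(-41))*(-31) = -12628*(-31) = 391468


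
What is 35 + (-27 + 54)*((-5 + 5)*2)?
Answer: 35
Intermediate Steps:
35 + (-27 + 54)*((-5 + 5)*2) = 35 + 27*(0*2) = 35 + 27*0 = 35 + 0 = 35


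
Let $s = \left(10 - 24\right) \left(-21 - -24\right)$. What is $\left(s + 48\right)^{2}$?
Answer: $36$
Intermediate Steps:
$s = -42$ ($s = - 14 \left(-21 + 24\right) = \left(-14\right) 3 = -42$)
$\left(s + 48\right)^{2} = \left(-42 + 48\right)^{2} = 6^{2} = 36$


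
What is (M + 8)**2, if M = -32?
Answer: 576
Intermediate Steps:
(M + 8)**2 = (-32 + 8)**2 = (-24)**2 = 576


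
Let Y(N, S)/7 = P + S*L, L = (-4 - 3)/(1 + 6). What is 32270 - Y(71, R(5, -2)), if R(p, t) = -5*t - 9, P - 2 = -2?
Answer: 32277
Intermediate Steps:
P = 0 (P = 2 - 2 = 0)
L = -1 (L = -7/7 = -7*⅐ = -1)
R(p, t) = -9 - 5*t
Y(N, S) = -7*S (Y(N, S) = 7*(0 + S*(-1)) = 7*(0 - S) = 7*(-S) = -7*S)
32270 - Y(71, R(5, -2)) = 32270 - (-7)*(-9 - 5*(-2)) = 32270 - (-7)*(-9 + 10) = 32270 - (-7) = 32270 - 1*(-7) = 32270 + 7 = 32277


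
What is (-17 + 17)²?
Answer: 0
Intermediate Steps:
(-17 + 17)² = 0² = 0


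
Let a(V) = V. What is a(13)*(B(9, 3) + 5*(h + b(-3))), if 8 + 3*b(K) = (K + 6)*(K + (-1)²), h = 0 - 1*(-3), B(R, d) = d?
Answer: -208/3 ≈ -69.333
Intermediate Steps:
h = 3 (h = 0 + 3 = 3)
b(K) = -8/3 + (1 + K)*(6 + K)/3 (b(K) = -8/3 + ((K + 6)*(K + (-1)²))/3 = -8/3 + ((6 + K)*(K + 1))/3 = -8/3 + ((6 + K)*(1 + K))/3 = -8/3 + ((1 + K)*(6 + K))/3 = -8/3 + (1 + K)*(6 + K)/3)
a(13)*(B(9, 3) + 5*(h + b(-3))) = 13*(3 + 5*(3 + (-⅔ + (⅓)*(-3)² + (7/3)*(-3)))) = 13*(3 + 5*(3 + (-⅔ + (⅓)*9 - 7))) = 13*(3 + 5*(3 + (-⅔ + 3 - 7))) = 13*(3 + 5*(3 - 14/3)) = 13*(3 + 5*(-5/3)) = 13*(3 - 25/3) = 13*(-16/3) = -208/3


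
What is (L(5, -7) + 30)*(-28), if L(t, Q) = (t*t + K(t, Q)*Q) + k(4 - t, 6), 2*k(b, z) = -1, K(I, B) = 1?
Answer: -1330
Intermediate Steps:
k(b, z) = -½ (k(b, z) = (½)*(-1) = -½)
L(t, Q) = -½ + Q + t² (L(t, Q) = (t*t + 1*Q) - ½ = (t² + Q) - ½ = (Q + t²) - ½ = -½ + Q + t²)
(L(5, -7) + 30)*(-28) = ((-½ - 7 + 5²) + 30)*(-28) = ((-½ - 7 + 25) + 30)*(-28) = (35/2 + 30)*(-28) = (95/2)*(-28) = -1330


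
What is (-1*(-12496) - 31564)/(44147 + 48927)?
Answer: -9534/46537 ≈ -0.20487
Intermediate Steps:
(-1*(-12496) - 31564)/(44147 + 48927) = (12496 - 31564)/93074 = -19068*1/93074 = -9534/46537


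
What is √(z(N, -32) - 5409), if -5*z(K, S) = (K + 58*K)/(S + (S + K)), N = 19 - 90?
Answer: 4*I*√685362/45 ≈ 73.588*I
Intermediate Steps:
N = -71
z(K, S) = -59*K/(5*(K + 2*S)) (z(K, S) = -(K + 58*K)/(5*(S + (S + K))) = -59*K/(5*(S + (K + S))) = -59*K/(5*(K + 2*S)))
√(z(N, -32) - 5409) = √(-59*(-71)/(5*(-71) + 10*(-32)) - 5409) = √(-59*(-71)/(-355 - 320) - 5409) = √(-59*(-71)/(-675) - 5409) = √(-59*(-71)*(-1/675) - 5409) = √(-4189/675 - 5409) = √(-3655264/675) = 4*I*√685362/45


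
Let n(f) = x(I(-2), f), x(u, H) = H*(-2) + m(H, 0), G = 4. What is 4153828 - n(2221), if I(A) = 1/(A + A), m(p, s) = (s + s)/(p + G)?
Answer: 4158270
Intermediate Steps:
m(p, s) = 2*s/(4 + p) (m(p, s) = (s + s)/(p + 4) = (2*s)/(4 + p) = 2*s/(4 + p))
I(A) = 1/(2*A)
x(u, H) = -2*H (x(u, H) = H*(-2) + 2*0/(4 + H) = -2*H + 0 = -2*H)
n(f) = -2*f
4153828 - n(2221) = 4153828 - (-2)*2221 = 4153828 - 1*(-4442) = 4153828 + 4442 = 4158270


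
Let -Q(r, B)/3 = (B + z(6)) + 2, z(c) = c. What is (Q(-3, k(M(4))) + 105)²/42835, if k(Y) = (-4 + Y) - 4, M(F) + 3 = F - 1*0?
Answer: 10404/42835 ≈ 0.24289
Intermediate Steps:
M(F) = -3 + F (M(F) = -3 + (F - 1*0) = -3 + (F + 0) = -3 + F)
k(Y) = -8 + Y
Q(r, B) = -24 - 3*B (Q(r, B) = -3*((B + 6) + 2) = -3*((6 + B) + 2) = -3*(8 + B) = -24 - 3*B)
(Q(-3, k(M(4))) + 105)²/42835 = ((-24 - 3*(-8 + (-3 + 4))) + 105)²/42835 = ((-24 - 3*(-8 + 1)) + 105)²*(1/42835) = ((-24 - 3*(-7)) + 105)²*(1/42835) = ((-24 + 21) + 105)²*(1/42835) = (-3 + 105)²*(1/42835) = 102²*(1/42835) = 10404*(1/42835) = 10404/42835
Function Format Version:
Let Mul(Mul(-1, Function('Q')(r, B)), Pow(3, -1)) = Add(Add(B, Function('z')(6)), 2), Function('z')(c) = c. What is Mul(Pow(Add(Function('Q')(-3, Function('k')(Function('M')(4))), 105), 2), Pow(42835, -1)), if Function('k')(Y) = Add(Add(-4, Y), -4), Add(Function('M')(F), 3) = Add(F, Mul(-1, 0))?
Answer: Rational(10404, 42835) ≈ 0.24289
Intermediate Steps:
Function('M')(F) = Add(-3, F) (Function('M')(F) = Add(-3, Add(F, Mul(-1, 0))) = Add(-3, Add(F, 0)) = Add(-3, F))
Function('k')(Y) = Add(-8, Y)
Function('Q')(r, B) = Add(-24, Mul(-3, B)) (Function('Q')(r, B) = Mul(-3, Add(Add(B, 6), 2)) = Mul(-3, Add(Add(6, B), 2)) = Mul(-3, Add(8, B)) = Add(-24, Mul(-3, B)))
Mul(Pow(Add(Function('Q')(-3, Function('k')(Function('M')(4))), 105), 2), Pow(42835, -1)) = Mul(Pow(Add(Add(-24, Mul(-3, Add(-8, Add(-3, 4)))), 105), 2), Pow(42835, -1)) = Mul(Pow(Add(Add(-24, Mul(-3, Add(-8, 1))), 105), 2), Rational(1, 42835)) = Mul(Pow(Add(Add(-24, Mul(-3, -7)), 105), 2), Rational(1, 42835)) = Mul(Pow(Add(Add(-24, 21), 105), 2), Rational(1, 42835)) = Mul(Pow(Add(-3, 105), 2), Rational(1, 42835)) = Mul(Pow(102, 2), Rational(1, 42835)) = Mul(10404, Rational(1, 42835)) = Rational(10404, 42835)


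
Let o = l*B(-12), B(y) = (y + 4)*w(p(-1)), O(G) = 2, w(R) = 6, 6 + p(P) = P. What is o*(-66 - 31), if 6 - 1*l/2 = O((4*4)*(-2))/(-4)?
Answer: 60528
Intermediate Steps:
p(P) = -6 + P
l = 13 (l = 12 - 4/(-4) = 12 - 4*(-1)/4 = 12 - 2*(-½) = 12 + 1 = 13)
B(y) = 24 + 6*y (B(y) = (y + 4)*6 = (4 + y)*6 = 24 + 6*y)
o = -624 (o = 13*(24 + 6*(-12)) = 13*(24 - 72) = 13*(-48) = -624)
o*(-66 - 31) = -624*(-66 - 31) = -624*(-97) = 60528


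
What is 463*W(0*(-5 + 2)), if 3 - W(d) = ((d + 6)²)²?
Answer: -598659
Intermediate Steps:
W(d) = 3 - (6 + d)⁴ (W(d) = 3 - ((d + 6)²)² = 3 - ((6 + d)²)² = 3 - (6 + d)⁴)
463*W(0*(-5 + 2)) = 463*(3 - (6 + 0*(-5 + 2))⁴) = 463*(3 - (6 + 0*(-3))⁴) = 463*(3 - (6 + 0)⁴) = 463*(3 - 1*6⁴) = 463*(3 - 1*1296) = 463*(3 - 1296) = 463*(-1293) = -598659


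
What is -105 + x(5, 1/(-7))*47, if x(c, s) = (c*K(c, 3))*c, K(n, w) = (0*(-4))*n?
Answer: -105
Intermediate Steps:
K(n, w) = 0 (K(n, w) = 0*n = 0)
x(c, s) = 0 (x(c, s) = (c*0)*c = 0*c = 0)
-105 + x(5, 1/(-7))*47 = -105 + 0*47 = -105 + 0 = -105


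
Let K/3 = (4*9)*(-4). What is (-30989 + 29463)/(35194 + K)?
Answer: -109/2483 ≈ -0.043899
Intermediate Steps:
K = -432 (K = 3*((4*9)*(-4)) = 3*(36*(-4)) = 3*(-144) = -432)
(-30989 + 29463)/(35194 + K) = (-30989 + 29463)/(35194 - 432) = -1526/34762 = -1526*1/34762 = -109/2483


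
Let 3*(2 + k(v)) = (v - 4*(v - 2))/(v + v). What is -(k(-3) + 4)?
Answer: -19/18 ≈ -1.0556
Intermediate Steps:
k(v) = -2 + (8 - 3*v)/(6*v) (k(v) = -2 + ((v - 4*(v - 2))/(v + v))/3 = -2 + ((v - 4*(-2 + v))/((2*v)))/3 = -2 + ((v + (8 - 4*v))*(1/(2*v)))/3 = -2 + ((8 - 3*v)*(1/(2*v)))/3 = -2 + ((8 - 3*v)/(2*v))/3 = -2 + (8 - 3*v)/(6*v))
-(k(-3) + 4) = -((⅙)*(8 - 15*(-3))/(-3) + 4) = -((⅙)*(-⅓)*(8 + 45) + 4) = -((⅙)*(-⅓)*53 + 4) = -(-53/18 + 4) = -1*19/18 = -19/18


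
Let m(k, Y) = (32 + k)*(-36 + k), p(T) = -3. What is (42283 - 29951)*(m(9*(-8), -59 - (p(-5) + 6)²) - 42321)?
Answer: -468628332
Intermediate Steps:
m(k, Y) = (-36 + k)*(32 + k)
(42283 - 29951)*(m(9*(-8), -59 - (p(-5) + 6)²) - 42321) = (42283 - 29951)*((-1152 + (9*(-8))² - 36*(-8)) - 42321) = 12332*((-1152 + (-72)² - 4*(-72)) - 42321) = 12332*((-1152 + 5184 + 288) - 42321) = 12332*(4320 - 42321) = 12332*(-38001) = -468628332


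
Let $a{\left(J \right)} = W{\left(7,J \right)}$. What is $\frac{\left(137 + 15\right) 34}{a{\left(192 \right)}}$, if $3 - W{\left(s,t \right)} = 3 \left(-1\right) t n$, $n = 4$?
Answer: $\frac{5168}{2307} \approx 2.2401$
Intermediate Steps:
$W{\left(s,t \right)} = 3 + 12 t$ ($W{\left(s,t \right)} = 3 - 3 \left(-1\right) t 4 = 3 - - 3 t 4 = 3 - - 12 t = 3 + 12 t$)
$a{\left(J \right)} = 3 + 12 J$
$\frac{\left(137 + 15\right) 34}{a{\left(192 \right)}} = \frac{\left(137 + 15\right) 34}{3 + 12 \cdot 192} = \frac{152 \cdot 34}{3 + 2304} = \frac{5168}{2307}$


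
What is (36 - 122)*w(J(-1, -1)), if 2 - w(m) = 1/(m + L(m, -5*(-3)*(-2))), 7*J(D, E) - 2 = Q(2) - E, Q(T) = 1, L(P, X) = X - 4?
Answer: -20425/117 ≈ -174.57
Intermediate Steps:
L(P, X) = -4 + X
J(D, E) = 3/7 - E/7 (J(D, E) = 2/7 + (1 - E)/7 = 2/7 + (⅐ - E/7) = 3/7 - E/7)
w(m) = 2 - 1/(-34 + m) (w(m) = 2 - 1/(m + (-4 - 5*(-3)*(-2))) = 2 - 1/(m + (-4 + 15*(-2))) = 2 - 1/(m + (-4 - 30)) = 2 - 1/(m - 34) = 2 - 1/(-34 + m))
(36 - 122)*w(J(-1, -1)) = (36 - 122)*((-69 + 2*(3/7 - ⅐*(-1)))/(-34 + (3/7 - ⅐*(-1)))) = -86*(-69 + 2*(3/7 + ⅐))/(-34 + (3/7 + ⅐)) = -86*(-69 + 2*(4/7))/(-34 + 4/7) = -86*(-69 + 8/7)/(-234/7) = -(-301)*(-475)/(117*7) = -86*475/234 = -20425/117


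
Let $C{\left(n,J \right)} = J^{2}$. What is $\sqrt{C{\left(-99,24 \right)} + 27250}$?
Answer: $\sqrt{27826} \approx 166.81$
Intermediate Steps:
$\sqrt{C{\left(-99,24 \right)} + 27250} = \sqrt{24^{2} + 27250} = \sqrt{576 + 27250} = \sqrt{27826}$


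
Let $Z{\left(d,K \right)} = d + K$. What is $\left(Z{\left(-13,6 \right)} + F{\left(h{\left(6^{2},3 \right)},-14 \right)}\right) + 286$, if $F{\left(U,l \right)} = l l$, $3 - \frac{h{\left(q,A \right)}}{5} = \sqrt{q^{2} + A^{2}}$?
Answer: $475$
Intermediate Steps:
$h{\left(q,A \right)} = 15 - 5 \sqrt{A^{2} + q^{2}}$ ($h{\left(q,A \right)} = 15 - 5 \sqrt{q^{2} + A^{2}} = 15 - 5 \sqrt{A^{2} + q^{2}}$)
$F{\left(U,l \right)} = l^{2}$
$Z{\left(d,K \right)} = K + d$
$\left(Z{\left(-13,6 \right)} + F{\left(h{\left(6^{2},3 \right)},-14 \right)}\right) + 286 = \left(\left(6 - 13\right) + \left(-14\right)^{2}\right) + 286 = \left(-7 + 196\right) + 286 = 189 + 286 = 475$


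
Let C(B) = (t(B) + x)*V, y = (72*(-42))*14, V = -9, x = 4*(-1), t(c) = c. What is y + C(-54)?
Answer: -41814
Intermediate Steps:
x = -4
y = -42336 (y = -3024*14 = -42336)
C(B) = 36 - 9*B (C(B) = (B - 4)*(-9) = (-4 + B)*(-9) = 36 - 9*B)
y + C(-54) = -42336 + (36 - 9*(-54)) = -42336 + (36 + 486) = -42336 + 522 = -41814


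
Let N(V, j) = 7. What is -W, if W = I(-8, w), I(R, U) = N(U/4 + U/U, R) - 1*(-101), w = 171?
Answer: -108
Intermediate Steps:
I(R, U) = 108 (I(R, U) = 7 - 1*(-101) = 7 + 101 = 108)
W = 108
-W = -1*108 = -108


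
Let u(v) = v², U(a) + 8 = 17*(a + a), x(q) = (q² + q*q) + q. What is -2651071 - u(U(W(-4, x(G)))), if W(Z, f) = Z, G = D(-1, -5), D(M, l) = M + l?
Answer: -2671807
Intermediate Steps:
G = -6 (G = -1 - 5 = -6)
x(q) = q + 2*q² (x(q) = (q² + q²) + q = 2*q² + q = q + 2*q²)
U(a) = -8 + 34*a (U(a) = -8 + 17*(a + a) = -8 + 17*(2*a) = -8 + 34*a)
-2651071 - u(U(W(-4, x(G)))) = -2651071 - (-8 + 34*(-4))² = -2651071 - (-8 - 136)² = -2651071 - 1*(-144)² = -2651071 - 1*20736 = -2651071 - 20736 = -2671807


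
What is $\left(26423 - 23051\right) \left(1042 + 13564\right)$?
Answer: $49251432$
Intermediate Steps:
$\left(26423 - 23051\right) \left(1042 + 13564\right) = 3372 \cdot 14606 = 49251432$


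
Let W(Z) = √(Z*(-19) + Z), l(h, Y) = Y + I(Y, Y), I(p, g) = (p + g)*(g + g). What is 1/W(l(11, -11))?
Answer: -I*√946/2838 ≈ -0.010838*I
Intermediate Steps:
I(p, g) = 2*g*(g + p) (I(p, g) = (g + p)*(2*g) = 2*g*(g + p))
l(h, Y) = Y + 4*Y² (l(h, Y) = Y + 2*Y*(Y + Y) = Y + 2*Y*(2*Y) = Y + 4*Y²)
W(Z) = 3*√2*√(-Z) (W(Z) = √(-19*Z + Z) = √(-18*Z) = 3*√2*√(-Z))
1/W(l(11, -11)) = 1/(3*√2*√(-(-11)*(1 + 4*(-11)))) = 1/(3*√2*√(-(-11)*(1 - 44))) = 1/(3*√2*√(-(-11)*(-43))) = 1/(3*√2*√(-1*473)) = 1/(3*√2*√(-473)) = 1/(3*√2*(I*√473)) = 1/(3*I*√946) = -I*√946/2838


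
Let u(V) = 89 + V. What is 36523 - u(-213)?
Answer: 36647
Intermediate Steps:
36523 - u(-213) = 36523 - (89 - 213) = 36523 - 1*(-124) = 36523 + 124 = 36647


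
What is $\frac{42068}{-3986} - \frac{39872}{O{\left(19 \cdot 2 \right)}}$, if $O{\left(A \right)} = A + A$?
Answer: $- \frac{20265870}{37867} \approx -535.19$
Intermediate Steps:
$O{\left(A \right)} = 2 A$
$\frac{42068}{-3986} - \frac{39872}{O{\left(19 \cdot 2 \right)}} = \frac{42068}{-3986} - \frac{39872}{2 \cdot 19 \cdot 2} = 42068 \left(- \frac{1}{3986}\right) - \frac{39872}{2 \cdot 38} = - \frac{21034}{1993} - \frac{39872}{76} = - \frac{21034}{1993} - \frac{9968}{19} = - \frac{20265870}{37867}$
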